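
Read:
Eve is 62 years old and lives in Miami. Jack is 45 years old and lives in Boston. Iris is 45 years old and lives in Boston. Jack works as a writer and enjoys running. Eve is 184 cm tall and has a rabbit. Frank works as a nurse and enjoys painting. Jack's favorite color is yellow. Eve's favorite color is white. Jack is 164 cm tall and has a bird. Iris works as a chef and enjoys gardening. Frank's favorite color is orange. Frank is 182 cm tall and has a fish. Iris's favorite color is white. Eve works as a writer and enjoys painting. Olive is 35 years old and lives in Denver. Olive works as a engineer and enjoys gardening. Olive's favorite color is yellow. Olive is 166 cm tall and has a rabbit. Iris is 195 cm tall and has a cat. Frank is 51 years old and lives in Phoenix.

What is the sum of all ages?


51+45+62+35+45 = 238

238


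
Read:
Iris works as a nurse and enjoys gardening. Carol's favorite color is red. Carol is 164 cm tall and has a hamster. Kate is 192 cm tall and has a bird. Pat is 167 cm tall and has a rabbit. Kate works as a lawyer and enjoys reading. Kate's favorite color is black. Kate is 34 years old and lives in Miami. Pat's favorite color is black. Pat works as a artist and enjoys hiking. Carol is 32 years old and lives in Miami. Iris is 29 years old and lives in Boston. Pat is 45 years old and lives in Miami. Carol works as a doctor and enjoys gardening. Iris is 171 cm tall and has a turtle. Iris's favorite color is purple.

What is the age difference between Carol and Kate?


|32 - 34| = 2

2


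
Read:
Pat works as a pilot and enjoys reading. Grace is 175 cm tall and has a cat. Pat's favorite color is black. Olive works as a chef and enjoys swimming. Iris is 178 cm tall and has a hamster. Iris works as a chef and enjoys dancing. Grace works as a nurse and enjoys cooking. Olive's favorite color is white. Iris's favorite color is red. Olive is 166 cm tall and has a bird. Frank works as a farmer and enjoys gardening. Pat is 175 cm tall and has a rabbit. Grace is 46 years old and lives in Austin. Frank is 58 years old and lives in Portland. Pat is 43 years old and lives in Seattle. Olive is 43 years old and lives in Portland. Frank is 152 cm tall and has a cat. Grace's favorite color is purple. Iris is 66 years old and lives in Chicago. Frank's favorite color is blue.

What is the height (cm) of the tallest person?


Tallest: Iris at 178 cm

178


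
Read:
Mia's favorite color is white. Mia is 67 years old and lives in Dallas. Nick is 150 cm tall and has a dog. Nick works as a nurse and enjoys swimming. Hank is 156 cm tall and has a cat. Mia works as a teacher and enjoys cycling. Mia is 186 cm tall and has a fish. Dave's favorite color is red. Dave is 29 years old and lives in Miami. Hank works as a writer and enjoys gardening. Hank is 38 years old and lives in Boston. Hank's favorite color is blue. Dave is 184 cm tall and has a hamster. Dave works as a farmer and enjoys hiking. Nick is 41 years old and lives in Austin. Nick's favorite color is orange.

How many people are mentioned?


People: Mia, Hank, Dave, Nick. Count = 4

4


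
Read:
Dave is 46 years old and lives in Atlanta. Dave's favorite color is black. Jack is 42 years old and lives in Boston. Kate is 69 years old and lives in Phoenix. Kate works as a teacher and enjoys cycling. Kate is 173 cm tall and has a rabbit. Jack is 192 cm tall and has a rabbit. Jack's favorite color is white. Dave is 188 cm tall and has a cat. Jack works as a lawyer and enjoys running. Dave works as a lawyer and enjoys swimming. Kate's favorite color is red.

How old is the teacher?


The teacher is Kate, age 69

69


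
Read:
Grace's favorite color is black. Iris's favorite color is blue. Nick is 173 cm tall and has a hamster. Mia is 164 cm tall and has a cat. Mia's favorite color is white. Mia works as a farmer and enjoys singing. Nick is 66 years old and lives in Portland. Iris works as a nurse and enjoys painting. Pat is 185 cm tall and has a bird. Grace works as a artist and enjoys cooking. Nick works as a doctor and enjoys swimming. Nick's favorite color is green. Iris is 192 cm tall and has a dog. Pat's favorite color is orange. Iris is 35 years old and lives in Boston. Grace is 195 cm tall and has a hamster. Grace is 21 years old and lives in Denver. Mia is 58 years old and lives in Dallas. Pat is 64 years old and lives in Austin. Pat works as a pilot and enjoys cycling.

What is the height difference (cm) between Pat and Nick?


|185 - 173| = 12

12


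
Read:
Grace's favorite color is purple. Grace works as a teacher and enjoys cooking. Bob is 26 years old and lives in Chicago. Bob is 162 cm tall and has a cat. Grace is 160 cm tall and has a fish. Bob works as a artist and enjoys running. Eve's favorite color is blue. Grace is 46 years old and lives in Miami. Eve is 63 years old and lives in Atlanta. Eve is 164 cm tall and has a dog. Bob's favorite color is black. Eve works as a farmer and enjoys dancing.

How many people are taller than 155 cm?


Taller than 155: 3

3


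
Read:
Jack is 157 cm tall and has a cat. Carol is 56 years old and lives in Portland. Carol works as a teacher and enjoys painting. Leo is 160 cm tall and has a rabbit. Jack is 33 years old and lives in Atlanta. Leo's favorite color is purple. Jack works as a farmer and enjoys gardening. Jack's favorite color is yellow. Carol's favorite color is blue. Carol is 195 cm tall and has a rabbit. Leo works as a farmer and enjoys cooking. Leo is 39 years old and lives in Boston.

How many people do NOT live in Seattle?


Not in Seattle: 3

3


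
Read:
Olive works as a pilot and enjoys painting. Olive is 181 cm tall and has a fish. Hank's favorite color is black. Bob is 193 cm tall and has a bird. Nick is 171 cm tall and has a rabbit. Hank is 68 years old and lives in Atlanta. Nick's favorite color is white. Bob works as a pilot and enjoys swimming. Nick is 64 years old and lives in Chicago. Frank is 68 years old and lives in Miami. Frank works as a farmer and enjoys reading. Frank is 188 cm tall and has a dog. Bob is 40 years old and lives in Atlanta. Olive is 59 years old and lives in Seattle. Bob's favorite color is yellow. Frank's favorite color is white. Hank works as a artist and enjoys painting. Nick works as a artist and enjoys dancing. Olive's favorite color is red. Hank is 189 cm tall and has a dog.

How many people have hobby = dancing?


Count: 1

1


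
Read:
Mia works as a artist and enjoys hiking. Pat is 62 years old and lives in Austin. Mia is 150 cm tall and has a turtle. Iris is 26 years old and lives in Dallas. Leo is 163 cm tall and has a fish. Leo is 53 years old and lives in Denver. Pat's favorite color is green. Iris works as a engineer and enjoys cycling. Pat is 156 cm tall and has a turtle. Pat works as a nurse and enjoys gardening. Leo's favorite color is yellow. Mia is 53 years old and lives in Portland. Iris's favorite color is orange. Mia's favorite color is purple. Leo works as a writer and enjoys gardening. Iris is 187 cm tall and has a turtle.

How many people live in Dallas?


Count in Dallas: 1

1


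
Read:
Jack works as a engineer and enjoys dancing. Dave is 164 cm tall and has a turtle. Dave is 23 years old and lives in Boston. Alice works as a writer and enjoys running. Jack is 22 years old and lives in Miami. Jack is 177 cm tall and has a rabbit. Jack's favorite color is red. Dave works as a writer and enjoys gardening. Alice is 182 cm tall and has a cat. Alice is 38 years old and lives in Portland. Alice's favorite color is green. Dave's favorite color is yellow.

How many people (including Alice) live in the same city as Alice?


Alice lives in Portland. Count = 1

1


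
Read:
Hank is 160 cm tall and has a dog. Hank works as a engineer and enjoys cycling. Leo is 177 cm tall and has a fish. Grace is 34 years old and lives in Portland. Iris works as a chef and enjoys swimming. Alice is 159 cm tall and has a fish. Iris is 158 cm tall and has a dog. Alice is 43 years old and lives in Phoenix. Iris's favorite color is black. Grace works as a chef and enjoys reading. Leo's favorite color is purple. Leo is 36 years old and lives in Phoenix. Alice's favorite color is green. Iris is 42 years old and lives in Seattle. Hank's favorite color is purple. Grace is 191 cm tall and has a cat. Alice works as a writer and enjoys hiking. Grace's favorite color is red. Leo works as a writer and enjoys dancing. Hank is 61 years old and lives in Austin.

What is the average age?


Sum=216, n=5, avg=43.2

43.2


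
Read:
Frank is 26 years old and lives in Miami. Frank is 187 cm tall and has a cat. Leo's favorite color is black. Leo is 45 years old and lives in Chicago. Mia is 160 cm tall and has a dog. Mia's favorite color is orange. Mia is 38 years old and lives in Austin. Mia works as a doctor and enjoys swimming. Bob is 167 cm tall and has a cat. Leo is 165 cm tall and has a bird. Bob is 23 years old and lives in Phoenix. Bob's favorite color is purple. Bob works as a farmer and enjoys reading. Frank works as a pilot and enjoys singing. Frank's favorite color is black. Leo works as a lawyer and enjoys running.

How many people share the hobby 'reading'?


Count: 1

1


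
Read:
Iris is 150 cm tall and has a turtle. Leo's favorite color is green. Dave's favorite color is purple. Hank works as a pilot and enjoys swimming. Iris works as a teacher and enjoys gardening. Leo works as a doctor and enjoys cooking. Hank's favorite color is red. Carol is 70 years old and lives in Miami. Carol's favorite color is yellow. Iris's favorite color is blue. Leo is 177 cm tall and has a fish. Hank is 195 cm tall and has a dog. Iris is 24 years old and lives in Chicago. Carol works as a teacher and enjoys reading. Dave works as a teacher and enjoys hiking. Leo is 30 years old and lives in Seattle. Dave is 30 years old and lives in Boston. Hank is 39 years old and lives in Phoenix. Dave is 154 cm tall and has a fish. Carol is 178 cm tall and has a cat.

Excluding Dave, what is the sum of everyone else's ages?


Sum (excluding Dave): 163

163


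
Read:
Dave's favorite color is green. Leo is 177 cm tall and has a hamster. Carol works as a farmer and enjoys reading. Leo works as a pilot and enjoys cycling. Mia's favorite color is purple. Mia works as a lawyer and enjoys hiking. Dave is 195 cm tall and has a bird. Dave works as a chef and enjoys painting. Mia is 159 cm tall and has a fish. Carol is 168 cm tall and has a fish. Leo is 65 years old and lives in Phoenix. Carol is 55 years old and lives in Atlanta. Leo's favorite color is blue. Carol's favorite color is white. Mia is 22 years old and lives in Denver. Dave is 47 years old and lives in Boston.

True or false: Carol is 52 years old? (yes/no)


Carol is actually 55. no

no


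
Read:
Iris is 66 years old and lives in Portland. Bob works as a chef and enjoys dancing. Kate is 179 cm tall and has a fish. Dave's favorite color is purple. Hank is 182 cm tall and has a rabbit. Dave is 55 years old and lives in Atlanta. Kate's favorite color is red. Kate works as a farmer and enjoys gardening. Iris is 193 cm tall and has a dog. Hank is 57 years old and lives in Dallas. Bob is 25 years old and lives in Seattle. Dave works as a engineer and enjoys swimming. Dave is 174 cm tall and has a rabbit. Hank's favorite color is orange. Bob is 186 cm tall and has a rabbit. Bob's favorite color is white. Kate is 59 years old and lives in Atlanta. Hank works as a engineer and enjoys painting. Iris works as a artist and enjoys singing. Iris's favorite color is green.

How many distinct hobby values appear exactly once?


Unique hobby values: 5

5


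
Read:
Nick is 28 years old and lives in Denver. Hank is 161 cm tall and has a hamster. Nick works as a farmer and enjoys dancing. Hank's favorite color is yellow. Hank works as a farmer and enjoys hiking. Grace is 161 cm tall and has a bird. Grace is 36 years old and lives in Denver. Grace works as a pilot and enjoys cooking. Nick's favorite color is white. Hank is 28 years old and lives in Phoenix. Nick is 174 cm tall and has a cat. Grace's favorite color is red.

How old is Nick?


Nick is 28 years old

28


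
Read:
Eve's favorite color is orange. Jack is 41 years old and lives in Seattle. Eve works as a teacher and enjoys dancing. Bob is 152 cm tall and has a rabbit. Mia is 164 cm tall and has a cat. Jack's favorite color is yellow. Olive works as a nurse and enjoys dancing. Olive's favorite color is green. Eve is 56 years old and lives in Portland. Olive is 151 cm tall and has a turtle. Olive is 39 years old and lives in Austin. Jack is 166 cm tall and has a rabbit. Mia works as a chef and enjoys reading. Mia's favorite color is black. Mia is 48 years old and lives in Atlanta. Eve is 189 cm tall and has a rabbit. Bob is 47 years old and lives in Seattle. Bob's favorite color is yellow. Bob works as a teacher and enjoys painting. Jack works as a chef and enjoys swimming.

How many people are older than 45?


Filter: 3

3


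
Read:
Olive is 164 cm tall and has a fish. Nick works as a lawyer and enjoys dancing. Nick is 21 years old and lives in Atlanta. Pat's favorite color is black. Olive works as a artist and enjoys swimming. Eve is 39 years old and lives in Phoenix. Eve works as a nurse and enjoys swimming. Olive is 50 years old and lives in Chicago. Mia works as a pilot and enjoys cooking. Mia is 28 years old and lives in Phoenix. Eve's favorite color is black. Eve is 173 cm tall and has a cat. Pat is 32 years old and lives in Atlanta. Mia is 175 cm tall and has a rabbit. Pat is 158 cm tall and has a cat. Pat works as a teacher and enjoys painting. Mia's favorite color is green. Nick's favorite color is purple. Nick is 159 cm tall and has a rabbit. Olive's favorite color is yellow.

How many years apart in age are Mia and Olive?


28 vs 50, diff = 22

22


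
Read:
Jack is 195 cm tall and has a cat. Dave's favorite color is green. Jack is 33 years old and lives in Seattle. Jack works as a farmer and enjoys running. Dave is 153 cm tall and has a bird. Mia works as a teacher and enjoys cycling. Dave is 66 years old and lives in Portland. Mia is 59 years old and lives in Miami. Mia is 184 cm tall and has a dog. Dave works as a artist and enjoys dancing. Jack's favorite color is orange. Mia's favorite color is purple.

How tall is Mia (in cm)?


Mia is 184 cm tall

184


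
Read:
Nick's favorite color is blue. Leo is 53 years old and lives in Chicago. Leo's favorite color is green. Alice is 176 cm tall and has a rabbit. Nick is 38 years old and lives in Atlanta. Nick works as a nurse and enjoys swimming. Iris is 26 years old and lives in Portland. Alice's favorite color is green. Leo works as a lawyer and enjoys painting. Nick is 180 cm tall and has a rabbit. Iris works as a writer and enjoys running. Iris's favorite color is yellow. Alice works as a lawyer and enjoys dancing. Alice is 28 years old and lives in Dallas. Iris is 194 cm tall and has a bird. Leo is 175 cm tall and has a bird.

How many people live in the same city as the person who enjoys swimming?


Person with hobby swimming is Nick, city Atlanta. Count = 1

1


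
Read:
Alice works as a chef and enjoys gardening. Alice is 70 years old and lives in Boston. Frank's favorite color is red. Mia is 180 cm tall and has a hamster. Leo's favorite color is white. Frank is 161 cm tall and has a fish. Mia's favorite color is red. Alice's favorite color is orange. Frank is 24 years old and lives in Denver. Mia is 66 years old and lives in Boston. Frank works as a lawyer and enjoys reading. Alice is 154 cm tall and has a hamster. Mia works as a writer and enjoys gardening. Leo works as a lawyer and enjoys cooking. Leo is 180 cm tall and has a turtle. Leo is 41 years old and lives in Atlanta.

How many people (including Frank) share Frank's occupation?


Frank is a lawyer. Count = 2

2


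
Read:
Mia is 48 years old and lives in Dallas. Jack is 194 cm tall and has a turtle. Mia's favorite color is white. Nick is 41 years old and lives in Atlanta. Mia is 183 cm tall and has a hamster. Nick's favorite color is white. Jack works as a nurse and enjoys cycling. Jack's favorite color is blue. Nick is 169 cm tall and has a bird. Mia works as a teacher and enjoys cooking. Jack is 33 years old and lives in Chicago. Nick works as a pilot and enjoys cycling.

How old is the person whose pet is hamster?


Person with pet=hamster is Mia, age 48

48


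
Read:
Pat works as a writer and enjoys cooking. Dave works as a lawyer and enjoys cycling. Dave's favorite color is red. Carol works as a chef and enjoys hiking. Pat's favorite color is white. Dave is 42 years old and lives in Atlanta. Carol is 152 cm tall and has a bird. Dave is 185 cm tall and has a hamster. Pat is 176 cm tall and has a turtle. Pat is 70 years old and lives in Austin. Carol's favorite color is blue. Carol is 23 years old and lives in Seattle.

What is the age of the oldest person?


Oldest: Pat at 70

70


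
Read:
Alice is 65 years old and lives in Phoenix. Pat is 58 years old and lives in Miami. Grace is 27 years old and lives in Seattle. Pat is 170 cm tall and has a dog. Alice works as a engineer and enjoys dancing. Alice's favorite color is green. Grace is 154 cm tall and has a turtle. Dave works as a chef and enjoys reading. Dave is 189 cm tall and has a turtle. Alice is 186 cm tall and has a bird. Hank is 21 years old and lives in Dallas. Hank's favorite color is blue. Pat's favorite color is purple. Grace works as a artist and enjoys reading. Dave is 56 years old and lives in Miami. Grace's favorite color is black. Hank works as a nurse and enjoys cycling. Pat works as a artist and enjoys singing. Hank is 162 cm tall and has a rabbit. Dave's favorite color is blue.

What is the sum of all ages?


58+56+65+21+27 = 227

227


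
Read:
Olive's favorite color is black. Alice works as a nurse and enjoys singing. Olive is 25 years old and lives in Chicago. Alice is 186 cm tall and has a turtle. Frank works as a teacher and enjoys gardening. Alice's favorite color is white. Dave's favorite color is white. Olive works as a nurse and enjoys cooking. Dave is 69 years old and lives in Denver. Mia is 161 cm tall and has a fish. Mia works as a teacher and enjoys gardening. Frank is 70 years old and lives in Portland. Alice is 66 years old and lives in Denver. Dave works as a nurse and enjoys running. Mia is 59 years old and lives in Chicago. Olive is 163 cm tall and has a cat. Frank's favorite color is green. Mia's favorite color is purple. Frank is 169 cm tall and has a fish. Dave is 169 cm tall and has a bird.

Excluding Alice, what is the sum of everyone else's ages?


Sum (excluding Alice): 223

223


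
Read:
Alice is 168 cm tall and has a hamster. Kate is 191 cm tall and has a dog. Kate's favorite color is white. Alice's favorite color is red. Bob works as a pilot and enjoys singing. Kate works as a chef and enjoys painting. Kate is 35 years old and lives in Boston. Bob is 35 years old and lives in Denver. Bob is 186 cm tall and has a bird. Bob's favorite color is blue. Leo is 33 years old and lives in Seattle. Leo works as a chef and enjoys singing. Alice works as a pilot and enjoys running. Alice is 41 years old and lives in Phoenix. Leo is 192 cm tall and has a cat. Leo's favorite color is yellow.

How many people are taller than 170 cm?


Taller than 170: 3

3


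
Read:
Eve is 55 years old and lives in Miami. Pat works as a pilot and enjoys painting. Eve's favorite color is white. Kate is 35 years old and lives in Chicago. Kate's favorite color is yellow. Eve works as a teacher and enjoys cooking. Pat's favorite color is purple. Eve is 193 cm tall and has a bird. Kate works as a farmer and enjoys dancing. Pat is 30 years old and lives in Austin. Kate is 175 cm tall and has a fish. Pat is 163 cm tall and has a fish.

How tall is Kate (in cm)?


Kate is 175 cm tall

175


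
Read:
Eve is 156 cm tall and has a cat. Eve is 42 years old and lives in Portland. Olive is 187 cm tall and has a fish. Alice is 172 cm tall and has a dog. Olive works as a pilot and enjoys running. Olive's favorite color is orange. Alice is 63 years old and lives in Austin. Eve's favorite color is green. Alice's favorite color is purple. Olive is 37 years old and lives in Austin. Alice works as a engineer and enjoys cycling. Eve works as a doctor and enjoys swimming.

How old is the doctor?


The doctor is Eve, age 42

42


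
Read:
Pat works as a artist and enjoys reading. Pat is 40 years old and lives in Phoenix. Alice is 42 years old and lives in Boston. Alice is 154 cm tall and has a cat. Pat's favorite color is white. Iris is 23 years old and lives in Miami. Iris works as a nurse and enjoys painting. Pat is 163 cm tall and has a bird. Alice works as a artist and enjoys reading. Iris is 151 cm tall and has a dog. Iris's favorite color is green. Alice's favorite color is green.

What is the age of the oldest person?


Oldest: Alice at 42

42


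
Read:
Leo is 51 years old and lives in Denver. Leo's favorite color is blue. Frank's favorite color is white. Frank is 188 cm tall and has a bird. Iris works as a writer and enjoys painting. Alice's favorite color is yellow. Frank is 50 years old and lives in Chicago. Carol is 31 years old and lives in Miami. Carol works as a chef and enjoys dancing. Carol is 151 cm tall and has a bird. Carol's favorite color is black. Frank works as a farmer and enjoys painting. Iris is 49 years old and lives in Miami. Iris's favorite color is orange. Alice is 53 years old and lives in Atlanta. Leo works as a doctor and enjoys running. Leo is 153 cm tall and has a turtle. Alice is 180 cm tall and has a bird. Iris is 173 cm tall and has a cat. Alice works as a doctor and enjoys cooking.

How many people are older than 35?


Filter: 4

4


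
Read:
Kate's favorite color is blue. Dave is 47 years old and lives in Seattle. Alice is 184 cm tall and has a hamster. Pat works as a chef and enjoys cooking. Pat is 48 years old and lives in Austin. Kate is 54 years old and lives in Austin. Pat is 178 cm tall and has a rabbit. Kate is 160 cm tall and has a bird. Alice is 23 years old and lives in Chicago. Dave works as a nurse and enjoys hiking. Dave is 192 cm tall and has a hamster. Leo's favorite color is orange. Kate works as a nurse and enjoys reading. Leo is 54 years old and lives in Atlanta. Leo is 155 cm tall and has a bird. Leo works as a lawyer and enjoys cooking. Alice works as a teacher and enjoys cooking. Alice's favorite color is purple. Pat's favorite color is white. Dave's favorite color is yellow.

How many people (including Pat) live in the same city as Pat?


Pat lives in Austin. Count = 2

2


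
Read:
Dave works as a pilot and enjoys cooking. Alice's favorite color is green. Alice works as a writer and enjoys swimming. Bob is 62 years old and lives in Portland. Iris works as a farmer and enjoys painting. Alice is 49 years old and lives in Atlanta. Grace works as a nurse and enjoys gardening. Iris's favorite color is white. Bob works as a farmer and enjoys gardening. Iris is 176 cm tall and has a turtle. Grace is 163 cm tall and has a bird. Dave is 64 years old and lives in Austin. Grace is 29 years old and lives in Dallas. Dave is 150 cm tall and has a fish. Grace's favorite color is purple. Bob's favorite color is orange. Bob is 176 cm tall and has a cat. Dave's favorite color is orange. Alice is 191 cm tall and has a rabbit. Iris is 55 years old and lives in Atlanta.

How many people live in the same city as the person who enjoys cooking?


Person with hobby cooking is Dave, city Austin. Count = 1

1


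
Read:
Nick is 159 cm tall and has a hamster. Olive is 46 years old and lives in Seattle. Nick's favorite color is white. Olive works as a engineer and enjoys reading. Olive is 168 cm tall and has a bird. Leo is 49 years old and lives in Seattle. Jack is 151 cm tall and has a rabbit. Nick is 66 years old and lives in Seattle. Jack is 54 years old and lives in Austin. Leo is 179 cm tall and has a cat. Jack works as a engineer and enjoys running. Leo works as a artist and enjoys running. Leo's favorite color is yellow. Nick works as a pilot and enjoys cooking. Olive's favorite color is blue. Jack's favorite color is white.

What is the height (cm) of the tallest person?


Tallest: Leo at 179 cm

179


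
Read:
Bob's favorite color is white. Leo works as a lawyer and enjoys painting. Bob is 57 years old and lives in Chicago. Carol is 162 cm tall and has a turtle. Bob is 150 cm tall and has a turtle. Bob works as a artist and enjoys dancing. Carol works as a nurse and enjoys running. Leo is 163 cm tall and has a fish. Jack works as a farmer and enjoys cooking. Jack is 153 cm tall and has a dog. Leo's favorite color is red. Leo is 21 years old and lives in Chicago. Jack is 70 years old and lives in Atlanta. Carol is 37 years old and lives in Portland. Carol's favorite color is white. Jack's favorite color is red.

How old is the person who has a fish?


Person with fish is Leo, age 21

21


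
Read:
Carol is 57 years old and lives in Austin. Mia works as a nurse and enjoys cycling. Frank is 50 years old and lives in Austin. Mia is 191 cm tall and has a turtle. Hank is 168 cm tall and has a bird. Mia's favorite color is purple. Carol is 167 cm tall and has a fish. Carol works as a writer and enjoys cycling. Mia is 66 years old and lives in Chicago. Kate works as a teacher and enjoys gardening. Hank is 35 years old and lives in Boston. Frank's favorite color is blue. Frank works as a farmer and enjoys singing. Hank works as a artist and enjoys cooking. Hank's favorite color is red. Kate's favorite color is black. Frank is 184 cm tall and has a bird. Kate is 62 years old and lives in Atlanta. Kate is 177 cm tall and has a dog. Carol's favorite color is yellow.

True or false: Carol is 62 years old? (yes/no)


Carol is actually 57. no

no


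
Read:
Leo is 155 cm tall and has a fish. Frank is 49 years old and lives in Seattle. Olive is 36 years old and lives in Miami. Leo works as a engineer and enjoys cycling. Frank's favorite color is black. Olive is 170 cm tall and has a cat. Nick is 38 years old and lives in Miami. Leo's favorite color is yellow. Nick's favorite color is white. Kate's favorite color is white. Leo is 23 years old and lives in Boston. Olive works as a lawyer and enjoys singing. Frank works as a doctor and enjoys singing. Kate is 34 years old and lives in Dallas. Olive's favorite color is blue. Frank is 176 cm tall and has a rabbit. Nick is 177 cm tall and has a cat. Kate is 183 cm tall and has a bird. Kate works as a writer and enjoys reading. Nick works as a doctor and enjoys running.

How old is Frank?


Frank is 49 years old

49


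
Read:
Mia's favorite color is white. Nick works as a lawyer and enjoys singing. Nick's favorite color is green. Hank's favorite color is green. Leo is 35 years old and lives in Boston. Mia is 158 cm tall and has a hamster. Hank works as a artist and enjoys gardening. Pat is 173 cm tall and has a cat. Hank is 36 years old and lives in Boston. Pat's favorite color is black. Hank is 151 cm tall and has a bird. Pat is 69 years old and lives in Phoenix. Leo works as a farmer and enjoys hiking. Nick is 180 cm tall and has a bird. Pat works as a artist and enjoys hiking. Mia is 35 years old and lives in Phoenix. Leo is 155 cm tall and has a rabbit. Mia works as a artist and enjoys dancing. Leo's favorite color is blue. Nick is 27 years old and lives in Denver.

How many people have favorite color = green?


Count: 2

2


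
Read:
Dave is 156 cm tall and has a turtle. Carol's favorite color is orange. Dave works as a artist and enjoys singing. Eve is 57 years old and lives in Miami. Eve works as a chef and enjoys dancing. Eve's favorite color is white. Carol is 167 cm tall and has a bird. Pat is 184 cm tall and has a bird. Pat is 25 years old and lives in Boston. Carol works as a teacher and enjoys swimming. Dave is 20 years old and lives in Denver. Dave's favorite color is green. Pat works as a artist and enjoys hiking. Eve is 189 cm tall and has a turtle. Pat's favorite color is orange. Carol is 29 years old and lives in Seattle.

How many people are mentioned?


People: Dave, Pat, Eve, Carol. Count = 4

4


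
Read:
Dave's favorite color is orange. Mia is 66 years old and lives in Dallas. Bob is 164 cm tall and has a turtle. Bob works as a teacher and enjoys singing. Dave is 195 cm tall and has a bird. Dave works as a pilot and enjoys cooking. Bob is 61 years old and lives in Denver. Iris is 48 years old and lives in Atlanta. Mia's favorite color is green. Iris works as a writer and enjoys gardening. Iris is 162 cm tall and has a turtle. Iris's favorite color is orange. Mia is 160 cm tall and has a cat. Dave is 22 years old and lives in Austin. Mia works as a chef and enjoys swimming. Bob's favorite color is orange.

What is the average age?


Sum=197, n=4, avg=49.25

49.25


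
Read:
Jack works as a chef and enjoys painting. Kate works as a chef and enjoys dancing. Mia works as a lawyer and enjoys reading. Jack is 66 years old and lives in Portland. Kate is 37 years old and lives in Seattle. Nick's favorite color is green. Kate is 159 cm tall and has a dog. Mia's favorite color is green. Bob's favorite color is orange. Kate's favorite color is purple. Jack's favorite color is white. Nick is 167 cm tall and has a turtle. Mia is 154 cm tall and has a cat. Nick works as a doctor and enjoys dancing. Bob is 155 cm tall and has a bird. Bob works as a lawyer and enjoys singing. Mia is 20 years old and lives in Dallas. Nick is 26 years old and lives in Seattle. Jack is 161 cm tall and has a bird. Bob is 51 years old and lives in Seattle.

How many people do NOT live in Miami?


Not in Miami: 5

5


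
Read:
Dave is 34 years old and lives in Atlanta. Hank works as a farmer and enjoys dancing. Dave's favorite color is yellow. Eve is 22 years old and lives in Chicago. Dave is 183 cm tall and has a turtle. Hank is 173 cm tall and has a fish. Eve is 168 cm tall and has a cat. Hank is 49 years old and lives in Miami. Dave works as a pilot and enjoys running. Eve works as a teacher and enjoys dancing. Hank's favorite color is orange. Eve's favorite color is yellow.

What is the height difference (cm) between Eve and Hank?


|168 - 173| = 5

5


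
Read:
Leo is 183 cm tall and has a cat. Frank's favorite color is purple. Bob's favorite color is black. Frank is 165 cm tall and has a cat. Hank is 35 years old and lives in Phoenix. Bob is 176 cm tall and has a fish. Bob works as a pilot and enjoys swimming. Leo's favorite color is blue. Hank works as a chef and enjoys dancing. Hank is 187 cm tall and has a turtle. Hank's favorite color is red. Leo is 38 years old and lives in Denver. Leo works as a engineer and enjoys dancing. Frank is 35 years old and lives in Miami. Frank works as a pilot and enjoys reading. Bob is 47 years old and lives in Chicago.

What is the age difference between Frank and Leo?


|35 - 38| = 3

3


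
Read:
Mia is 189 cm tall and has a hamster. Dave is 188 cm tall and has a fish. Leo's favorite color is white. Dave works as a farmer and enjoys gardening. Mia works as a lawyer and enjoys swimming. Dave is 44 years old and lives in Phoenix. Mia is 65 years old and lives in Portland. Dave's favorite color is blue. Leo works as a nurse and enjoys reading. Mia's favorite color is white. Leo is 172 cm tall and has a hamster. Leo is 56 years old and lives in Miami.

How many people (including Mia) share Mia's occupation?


Mia is a lawyer. Count = 1

1


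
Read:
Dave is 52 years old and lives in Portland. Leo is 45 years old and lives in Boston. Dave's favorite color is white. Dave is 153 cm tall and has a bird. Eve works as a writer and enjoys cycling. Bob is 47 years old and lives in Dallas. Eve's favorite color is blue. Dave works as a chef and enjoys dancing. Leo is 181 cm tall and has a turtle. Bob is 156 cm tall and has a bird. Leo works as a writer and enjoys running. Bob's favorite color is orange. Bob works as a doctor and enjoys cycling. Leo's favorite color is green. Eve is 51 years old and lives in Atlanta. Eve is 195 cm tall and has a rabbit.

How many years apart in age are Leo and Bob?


45 vs 47, diff = 2

2


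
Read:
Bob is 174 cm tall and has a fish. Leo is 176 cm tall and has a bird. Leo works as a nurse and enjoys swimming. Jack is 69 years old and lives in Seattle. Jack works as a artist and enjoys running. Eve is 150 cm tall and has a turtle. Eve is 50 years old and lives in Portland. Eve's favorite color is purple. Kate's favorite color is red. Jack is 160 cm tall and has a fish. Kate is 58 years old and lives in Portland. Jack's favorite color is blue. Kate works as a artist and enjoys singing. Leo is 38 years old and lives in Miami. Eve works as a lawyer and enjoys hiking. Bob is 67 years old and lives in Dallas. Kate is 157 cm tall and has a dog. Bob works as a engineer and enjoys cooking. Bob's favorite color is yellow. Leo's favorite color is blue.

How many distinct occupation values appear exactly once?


Unique occupation values: 3

3


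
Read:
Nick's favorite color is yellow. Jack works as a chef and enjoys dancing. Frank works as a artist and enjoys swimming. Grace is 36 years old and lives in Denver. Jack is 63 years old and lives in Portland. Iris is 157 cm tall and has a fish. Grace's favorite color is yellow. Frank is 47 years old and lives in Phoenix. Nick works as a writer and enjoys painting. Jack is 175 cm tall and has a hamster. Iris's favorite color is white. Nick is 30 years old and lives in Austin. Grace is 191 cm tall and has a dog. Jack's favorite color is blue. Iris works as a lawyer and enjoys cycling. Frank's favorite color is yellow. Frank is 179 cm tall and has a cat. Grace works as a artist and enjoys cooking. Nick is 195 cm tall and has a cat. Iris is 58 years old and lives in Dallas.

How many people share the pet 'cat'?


Count: 2

2


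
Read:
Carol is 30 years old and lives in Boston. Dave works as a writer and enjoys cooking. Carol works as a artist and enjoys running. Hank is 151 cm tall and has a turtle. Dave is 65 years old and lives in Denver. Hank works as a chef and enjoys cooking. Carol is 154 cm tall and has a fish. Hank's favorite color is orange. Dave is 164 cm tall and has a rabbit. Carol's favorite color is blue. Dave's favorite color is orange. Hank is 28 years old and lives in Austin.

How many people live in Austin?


Count in Austin: 1

1


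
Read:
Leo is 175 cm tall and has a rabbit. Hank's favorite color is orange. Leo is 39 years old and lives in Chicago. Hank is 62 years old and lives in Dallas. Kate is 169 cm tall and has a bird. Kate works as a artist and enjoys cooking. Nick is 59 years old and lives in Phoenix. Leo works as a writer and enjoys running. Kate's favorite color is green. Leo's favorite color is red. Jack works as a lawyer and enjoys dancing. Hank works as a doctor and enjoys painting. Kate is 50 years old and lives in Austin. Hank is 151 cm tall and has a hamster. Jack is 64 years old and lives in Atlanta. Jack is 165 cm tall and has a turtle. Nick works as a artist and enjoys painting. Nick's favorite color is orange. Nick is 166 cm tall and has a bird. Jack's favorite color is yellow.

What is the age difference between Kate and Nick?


|50 - 59| = 9

9


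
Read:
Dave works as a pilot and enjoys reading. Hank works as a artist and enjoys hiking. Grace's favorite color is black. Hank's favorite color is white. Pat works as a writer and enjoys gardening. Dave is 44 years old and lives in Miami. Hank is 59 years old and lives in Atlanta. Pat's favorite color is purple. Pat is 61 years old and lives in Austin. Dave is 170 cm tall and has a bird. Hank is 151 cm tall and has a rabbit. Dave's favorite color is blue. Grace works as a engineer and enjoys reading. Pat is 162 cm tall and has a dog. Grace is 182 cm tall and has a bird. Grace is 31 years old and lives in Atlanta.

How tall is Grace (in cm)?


Grace is 182 cm tall

182


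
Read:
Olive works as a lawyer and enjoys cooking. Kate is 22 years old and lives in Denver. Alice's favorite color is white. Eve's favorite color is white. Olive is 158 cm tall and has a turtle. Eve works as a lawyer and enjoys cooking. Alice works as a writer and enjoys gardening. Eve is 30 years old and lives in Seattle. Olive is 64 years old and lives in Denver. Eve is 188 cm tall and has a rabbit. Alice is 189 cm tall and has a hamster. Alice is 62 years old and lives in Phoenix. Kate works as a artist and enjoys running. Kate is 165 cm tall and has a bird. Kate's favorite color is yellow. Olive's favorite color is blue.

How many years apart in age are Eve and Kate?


30 vs 22, diff = 8

8


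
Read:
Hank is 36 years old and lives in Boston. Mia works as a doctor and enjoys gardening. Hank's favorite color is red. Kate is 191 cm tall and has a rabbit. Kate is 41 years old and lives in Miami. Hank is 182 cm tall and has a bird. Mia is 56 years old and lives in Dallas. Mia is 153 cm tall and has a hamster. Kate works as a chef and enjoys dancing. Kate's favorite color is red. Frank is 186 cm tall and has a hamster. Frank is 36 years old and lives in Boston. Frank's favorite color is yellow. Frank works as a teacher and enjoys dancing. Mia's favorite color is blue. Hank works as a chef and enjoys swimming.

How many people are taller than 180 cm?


Taller than 180: 3

3


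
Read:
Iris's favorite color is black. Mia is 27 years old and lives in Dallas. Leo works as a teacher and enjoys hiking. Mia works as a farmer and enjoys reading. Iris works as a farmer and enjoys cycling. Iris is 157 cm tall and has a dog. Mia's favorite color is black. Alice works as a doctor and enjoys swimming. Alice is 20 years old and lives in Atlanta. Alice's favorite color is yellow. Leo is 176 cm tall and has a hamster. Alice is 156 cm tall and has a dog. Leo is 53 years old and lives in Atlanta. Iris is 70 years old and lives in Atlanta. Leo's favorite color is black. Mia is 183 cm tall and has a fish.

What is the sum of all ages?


70+53+27+20 = 170

170


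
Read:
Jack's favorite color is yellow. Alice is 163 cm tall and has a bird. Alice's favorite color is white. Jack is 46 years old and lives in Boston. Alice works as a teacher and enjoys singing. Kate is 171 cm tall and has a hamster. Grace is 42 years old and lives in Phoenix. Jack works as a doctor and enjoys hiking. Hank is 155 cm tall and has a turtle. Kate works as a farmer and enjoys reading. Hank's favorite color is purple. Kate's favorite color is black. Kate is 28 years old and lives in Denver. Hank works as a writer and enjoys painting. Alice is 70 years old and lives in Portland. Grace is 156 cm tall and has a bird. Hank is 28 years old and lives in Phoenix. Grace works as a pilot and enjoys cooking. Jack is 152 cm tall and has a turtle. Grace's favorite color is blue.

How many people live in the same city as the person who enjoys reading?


Person with hobby reading is Kate, city Denver. Count = 1

1


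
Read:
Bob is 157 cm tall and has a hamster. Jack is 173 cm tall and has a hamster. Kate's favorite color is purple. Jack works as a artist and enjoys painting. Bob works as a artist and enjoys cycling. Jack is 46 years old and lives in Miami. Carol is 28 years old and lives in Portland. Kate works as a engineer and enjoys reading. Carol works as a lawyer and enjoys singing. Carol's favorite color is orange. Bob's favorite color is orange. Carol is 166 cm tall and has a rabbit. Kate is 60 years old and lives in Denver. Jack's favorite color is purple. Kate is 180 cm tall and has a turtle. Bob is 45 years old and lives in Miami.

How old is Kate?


Kate is 60 years old

60


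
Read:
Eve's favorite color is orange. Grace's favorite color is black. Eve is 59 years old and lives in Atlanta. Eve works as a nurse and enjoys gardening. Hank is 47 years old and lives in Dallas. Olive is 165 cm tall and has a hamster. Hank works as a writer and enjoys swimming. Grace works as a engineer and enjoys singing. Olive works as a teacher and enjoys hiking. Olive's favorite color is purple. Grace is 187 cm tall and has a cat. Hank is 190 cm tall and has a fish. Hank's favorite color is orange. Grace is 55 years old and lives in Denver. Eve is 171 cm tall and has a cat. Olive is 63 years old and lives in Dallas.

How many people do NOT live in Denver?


Not in Denver: 3

3
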